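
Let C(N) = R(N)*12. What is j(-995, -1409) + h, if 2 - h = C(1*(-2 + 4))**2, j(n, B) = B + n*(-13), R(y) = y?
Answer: 10952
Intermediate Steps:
C(N) = 12*N (C(N) = N*12 = 12*N)
j(n, B) = B - 13*n
h = -574 (h = 2 - (12*(1*(-2 + 4)))**2 = 2 - (12*(1*2))**2 = 2 - (12*2)**2 = 2 - 1*24**2 = 2 - 1*576 = 2 - 576 = -574)
j(-995, -1409) + h = (-1409 - 13*(-995)) - 574 = (-1409 + 12935) - 574 = 11526 - 574 = 10952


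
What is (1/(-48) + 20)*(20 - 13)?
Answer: 6713/48 ≈ 139.85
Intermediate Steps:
(1/(-48) + 20)*(20 - 13) = (-1/48 + 20)*7 = (959/48)*7 = 6713/48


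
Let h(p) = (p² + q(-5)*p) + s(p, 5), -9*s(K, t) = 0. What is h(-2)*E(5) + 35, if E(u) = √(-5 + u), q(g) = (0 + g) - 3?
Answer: 35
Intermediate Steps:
q(g) = -3 + g (q(g) = g - 3 = -3 + g)
s(K, t) = 0 (s(K, t) = -⅑*0 = 0)
h(p) = p² - 8*p (h(p) = (p² + (-3 - 5)*p) + 0 = (p² - 8*p) + 0 = p² - 8*p)
h(-2)*E(5) + 35 = (-2*(-8 - 2))*√(-5 + 5) + 35 = (-2*(-10))*√0 + 35 = 20*0 + 35 = 0 + 35 = 35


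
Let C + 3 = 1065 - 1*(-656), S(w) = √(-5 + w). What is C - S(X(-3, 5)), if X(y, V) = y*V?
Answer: 1718 - 2*I*√5 ≈ 1718.0 - 4.4721*I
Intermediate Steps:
X(y, V) = V*y
C = 1718 (C = -3 + (1065 - 1*(-656)) = -3 + (1065 + 656) = -3 + 1721 = 1718)
C - S(X(-3, 5)) = 1718 - √(-5 + 5*(-3)) = 1718 - √(-5 - 15) = 1718 - √(-20) = 1718 - 2*I*√5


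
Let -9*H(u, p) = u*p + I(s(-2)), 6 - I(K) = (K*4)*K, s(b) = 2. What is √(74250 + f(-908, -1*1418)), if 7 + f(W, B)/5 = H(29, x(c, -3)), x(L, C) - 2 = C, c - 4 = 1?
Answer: √668130/3 ≈ 272.46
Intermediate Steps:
c = 5 (c = 4 + 1 = 5)
x(L, C) = 2 + C
I(K) = 6 - 4*K² (I(K) = 6 - K*4*K = 6 - 4*K*K = 6 - 4*K²)
H(u, p) = 10/9 - p*u/9 (H(u, p) = -(u*p + (6 - 4*2²))/9 = -(p*u + (6 - 4*4))/9 = -(p*u + (6 - 16))/9 = -(p*u - 10)/9 = -(-10 + p*u)/9 = 10/9 - p*u/9)
f(W, B) = -40/3 (f(W, B) = -35 + 5*(10/9 - ⅑*(2 - 3)*29) = -35 + 5*(10/9 - ⅑*(-1)*29) = -35 + 5*(10/9 + 29/9) = -35 + 5*(13/3) = -35 + 65/3 = -40/3)
√(74250 + f(-908, -1*1418)) = √(74250 - 40/3) = √(222710/3) = √668130/3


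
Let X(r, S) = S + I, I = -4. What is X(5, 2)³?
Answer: -8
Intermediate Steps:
X(r, S) = -4 + S (X(r, S) = S - 4 = -4 + S)
X(5, 2)³ = (-4 + 2)³ = (-2)³ = -8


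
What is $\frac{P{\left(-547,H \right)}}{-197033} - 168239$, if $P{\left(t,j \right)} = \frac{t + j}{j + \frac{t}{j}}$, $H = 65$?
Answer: $- \frac{60960339541528}{362343687} \approx -1.6824 \cdot 10^{5}$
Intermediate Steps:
$P{\left(t,j \right)} = \frac{j + t}{j + \frac{t}{j}}$
$\frac{P{\left(-547,H \right)}}{-197033} - 168239 = \frac{65 \frac{1}{-547 + 65^{2}} \left(65 - 547\right)}{-197033} - 168239 = 65 \frac{1}{-547 + 4225} \left(-482\right) \left(- \frac{1}{197033}\right) - 168239 = 65 \cdot \frac{1}{3678} \left(-482\right) \left(- \frac{1}{197033}\right) - 168239 = \left(- \frac{15665}{1839}\right) \left(- \frac{1}{197033}\right) - 168239 = \frac{15665}{362343687} - 168239 = - \frac{60960339541528}{362343687}$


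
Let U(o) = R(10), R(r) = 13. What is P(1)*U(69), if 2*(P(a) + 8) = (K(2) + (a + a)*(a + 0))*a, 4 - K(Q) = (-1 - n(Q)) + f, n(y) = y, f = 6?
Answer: -169/2 ≈ -84.500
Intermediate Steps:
U(o) = 13
K(Q) = -1 + Q (K(Q) = 4 - ((-1 - Q) + 6) = 4 - (5 - Q) = 4 + (-5 + Q) = -1 + Q)
P(a) = -8 + a*(1 + 2*a²)/2 (P(a) = -8 + (((-1 + 2) + (a + a)*(a + 0))*a)/2 = -8 + ((1 + (2*a)*a)*a)/2 = -8 + ((1 + 2*a²)*a)/2 = -8 + (a*(1 + 2*a²))/2 = -8 + a*(1 + 2*a²)/2)
P(1)*U(69) = (-8 + 1³ + (½)*1)*13 = (-8 + 1 + ½)*13 = -13/2*13 = -169/2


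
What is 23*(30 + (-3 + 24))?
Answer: 1173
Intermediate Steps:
23*(30 + (-3 + 24)) = 23*(30 + 21) = 23*51 = 1173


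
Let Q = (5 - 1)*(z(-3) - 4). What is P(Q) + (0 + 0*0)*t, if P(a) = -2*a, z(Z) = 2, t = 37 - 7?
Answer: 16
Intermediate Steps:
t = 30
Q = -8 (Q = (5 - 1)*(2 - 4) = 4*(-2) = -8)
P(Q) + (0 + 0*0)*t = -2*(-8) + (0 + 0*0)*30 = 16 + (0 + 0)*30 = 16 + 0*30 = 16 + 0 = 16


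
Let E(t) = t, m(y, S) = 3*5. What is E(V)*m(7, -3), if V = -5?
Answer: -75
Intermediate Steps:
m(y, S) = 15
E(V)*m(7, -3) = -5*15 = -75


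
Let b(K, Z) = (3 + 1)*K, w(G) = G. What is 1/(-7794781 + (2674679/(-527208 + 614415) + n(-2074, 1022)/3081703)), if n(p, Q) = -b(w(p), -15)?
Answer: -268746073521/2094808544416326292 ≈ -1.2829e-7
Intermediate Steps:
b(K, Z) = 4*K
n(p, Q) = -4*p
1/(-7794781 + (2674679/(-527208 + 614415) + n(-2074, 1022)/3081703)) = 1/(-7794781 + (2674679/(-527208 + 614415) - 4*(-2074)/3081703)) = 1/(-7794781 + (2674679/87207 + 8296*(1/3081703))) = 1/(-7794781 + (2674679*(1/87207) + 8296/3081703)) = 1/(-7794781 + (2674679/87207 + 8296/3081703)) = 1/(-7794781 + 8243289767609/268746073521) = 1/(-2094808544416326292/268746073521) = -268746073521/2094808544416326292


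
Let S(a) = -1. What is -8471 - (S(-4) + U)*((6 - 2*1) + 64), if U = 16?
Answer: -9491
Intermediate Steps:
-8471 - (S(-4) + U)*((6 - 2*1) + 64) = -8471 - (-1 + 16)*((6 - 2*1) + 64) = -8471 - 15*((6 - 2) + 64) = -8471 - 15*(4 + 64) = -8471 - 15*68 = -8471 - 1*1020 = -8471 - 1020 = -9491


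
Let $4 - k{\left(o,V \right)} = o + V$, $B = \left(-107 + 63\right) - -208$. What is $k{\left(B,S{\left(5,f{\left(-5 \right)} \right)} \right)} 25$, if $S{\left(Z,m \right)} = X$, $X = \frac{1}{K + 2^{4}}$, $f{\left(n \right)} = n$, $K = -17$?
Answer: $-3975$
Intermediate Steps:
$B = 164$ ($B = -44 + 208 = 164$)
$X = -1$ ($X = \frac{1}{-17 + 2^{4}} = \frac{1}{-17 + 16} = \frac{1}{-1} = -1$)
$S{\left(Z,m \right)} = -1$
$k{\left(o,V \right)} = 4 - V - o$ ($k{\left(o,V \right)} = 4 - \left(o + V\right) = 4 - \left(V + o\right) = 4 - V - o$)
$k{\left(B,S{\left(5,f{\left(-5 \right)} \right)} \right)} 25 = \left(4 - -1 - 164\right) 25 = \left(4 + 1 - 164\right) 25 = \left(-159\right) 25 = -3975$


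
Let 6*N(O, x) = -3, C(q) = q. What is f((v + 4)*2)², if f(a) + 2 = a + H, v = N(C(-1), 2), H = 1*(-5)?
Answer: 0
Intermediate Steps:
N(O, x) = -½ (N(O, x) = (⅙)*(-3) = -½)
H = -5
v = -½ ≈ -0.50000
f(a) = -7 + a (f(a) = -2 + (a - 5) = -2 + (-5 + a) = -7 + a)
f((v + 4)*2)² = (-7 + (-½ + 4)*2)² = (-7 + (7/2)*2)² = (-7 + 7)² = 0² = 0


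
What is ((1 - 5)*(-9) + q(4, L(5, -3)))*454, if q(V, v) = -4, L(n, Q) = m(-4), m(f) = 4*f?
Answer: 14528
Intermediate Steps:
L(n, Q) = -16 (L(n, Q) = 4*(-4) = -16)
((1 - 5)*(-9) + q(4, L(5, -3)))*454 = ((1 - 5)*(-9) - 4)*454 = (-4*(-9) - 4)*454 = (36 - 4)*454 = 32*454 = 14528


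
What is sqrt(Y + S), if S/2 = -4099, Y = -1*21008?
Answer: I*sqrt(29206) ≈ 170.9*I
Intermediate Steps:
Y = -21008
S = -8198 (S = 2*(-4099) = -8198)
sqrt(Y + S) = sqrt(-21008 - 8198) = sqrt(-29206) = I*sqrt(29206)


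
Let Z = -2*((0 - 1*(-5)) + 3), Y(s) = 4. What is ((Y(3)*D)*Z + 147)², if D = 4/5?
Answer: 229441/25 ≈ 9177.6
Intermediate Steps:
Z = -16 (Z = -2*((0 + 5) + 3) = -2*(5 + 3) = -2*8 = -16)
D = ⅘ (D = 4*(⅕) = ⅘ ≈ 0.80000)
((Y(3)*D)*Z + 147)² = ((4*(⅘))*(-16) + 147)² = ((16/5)*(-16) + 147)² = (-256/5 + 147)² = (479/5)² = 229441/25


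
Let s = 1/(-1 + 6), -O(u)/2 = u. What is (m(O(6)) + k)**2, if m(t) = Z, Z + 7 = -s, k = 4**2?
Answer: 1936/25 ≈ 77.440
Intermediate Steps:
k = 16
O(u) = -2*u
s = 1/5 ≈ 0.20000
Z = -36/5 (Z = -7 - 1*1/5 = -7 - 1/5 = -36/5 ≈ -7.2000)
m(t) = -36/5
(m(O(6)) + k)**2 = (-36/5 + 16)**2 = (44/5)**2 = 1936/25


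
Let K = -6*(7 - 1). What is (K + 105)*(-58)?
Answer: -4002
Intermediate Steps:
K = -36 (K = -6*6 = -36)
(K + 105)*(-58) = (-36 + 105)*(-58) = 69*(-58) = -4002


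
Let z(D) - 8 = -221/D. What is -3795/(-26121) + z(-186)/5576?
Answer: 1326857303/9030343152 ≈ 0.14693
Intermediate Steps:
z(D) = 8 - 221/D
-3795/(-26121) + z(-186)/5576 = -3795/(-26121) + (8 - 221/(-186))/5576 = -3795*(-1/26121) + (8 - 221*(-1/186))*(1/5576) = 1265/8707 + (8 + 221/186)*(1/5576) = 1265/8707 + (1709/186)*(1/5576) = 1265/8707 + 1709/1037136 = 1326857303/9030343152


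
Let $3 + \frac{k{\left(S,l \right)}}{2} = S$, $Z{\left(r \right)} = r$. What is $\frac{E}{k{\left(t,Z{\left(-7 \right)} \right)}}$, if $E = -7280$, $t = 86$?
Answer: $- \frac{3640}{83} \approx -43.855$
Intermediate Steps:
$k{\left(S,l \right)} = -6 + 2 S$
$\frac{E}{k{\left(t,Z{\left(-7 \right)} \right)}} = - \frac{7280}{-6 + 2 \cdot 86} = - \frac{7280}{-6 + 172} = - \frac{7280}{166} = \left(-7280\right) \frac{1}{166} = - \frac{3640}{83}$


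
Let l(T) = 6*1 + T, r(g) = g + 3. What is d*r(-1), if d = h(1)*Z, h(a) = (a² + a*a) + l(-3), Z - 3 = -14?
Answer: -110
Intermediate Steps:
r(g) = 3 + g
Z = -11 (Z = 3 - 14 = -11)
l(T) = 6 + T
h(a) = 3 + 2*a² (h(a) = (a² + a*a) + (6 - 3) = (a² + a²) + 3 = 2*a² + 3 = 3 + 2*a²)
d = -55 (d = (3 + 2*1²)*(-11) = (3 + 2*1)*(-11) = (3 + 2)*(-11) = 5*(-11) = -55)
d*r(-1) = -55*(3 - 1) = -55*2 = -110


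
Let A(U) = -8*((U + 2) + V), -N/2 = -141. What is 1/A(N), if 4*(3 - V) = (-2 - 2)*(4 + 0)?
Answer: -1/2328 ≈ -0.00042955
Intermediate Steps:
N = 282 (N = -2*(-141) = 282)
V = 7 (V = 3 - (-2 - 2)*(4 + 0)/4 = 3 - (-1)*4 = 3 - 1/4*(-16) = 3 + 4 = 7)
A(U) = -72 - 8*U (A(U) = -8*((U + 2) + 7) = -8*((2 + U) + 7) = -8*(9 + U) = -72 - 8*U)
1/A(N) = 1/(-72 - 8*282) = 1/(-72 - 2256) = 1/(-2328) = -1/2328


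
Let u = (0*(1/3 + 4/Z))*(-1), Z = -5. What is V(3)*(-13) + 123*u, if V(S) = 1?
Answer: -13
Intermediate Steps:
u = 0 (u = (0*(1/3 + 4/(-5)))*(-1) = (0*(1*(⅓) + 4*(-⅕)))*(-1) = (0*(⅓ - ⅘))*(-1) = (0*(-7/15))*(-1) = 0*(-1) = 0)
V(3)*(-13) + 123*u = 1*(-13) + 123*0 = -13 + 0 = -13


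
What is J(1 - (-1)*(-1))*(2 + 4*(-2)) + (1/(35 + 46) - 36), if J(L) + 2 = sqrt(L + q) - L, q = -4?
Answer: -1943/81 - 12*I ≈ -23.988 - 12.0*I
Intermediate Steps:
J(L) = -2 + sqrt(-4 + L) - L (J(L) = -2 + (sqrt(L - 4) - L) = -2 + (sqrt(-4 + L) - L) = -2 + sqrt(-4 + L) - L)
J(1 - (-1)*(-1))*(2 + 4*(-2)) + (1/(35 + 46) - 36) = (-2 + sqrt(-4 + (1 - (-1)*(-1))) - (1 - (-1)*(-1)))*(2 + 4*(-2)) + (1/(35 + 46) - 36) = (-2 + sqrt(-4 + (1 - 1*1)) - (1 - 1*1))*(2 - 8) + (1/81 - 36) = (-2 + sqrt(-4 + (1 - 1)) - (1 - 1))*(-6) + (1/81 - 36) = (-2 + sqrt(-4 + 0) - 1*0)*(-6) - 2915/81 = (-2 + sqrt(-4) + 0)*(-6) - 2915/81 = (-2 + 2*I + 0)*(-6) - 2915/81 = (-2 + 2*I)*(-6) - 2915/81 = (12 - 12*I) - 2915/81 = -1943/81 - 12*I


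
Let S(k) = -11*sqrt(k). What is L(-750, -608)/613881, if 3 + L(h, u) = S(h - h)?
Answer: -1/204627 ≈ -4.8869e-6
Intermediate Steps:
L(h, u) = -3 (L(h, u) = -3 - 11*sqrt(h - h) = -3 - 11*sqrt(0) = -3 - 11*0 = -3 + 0 = -3)
L(-750, -608)/613881 = -3/613881 = -3*1/613881 = -1/204627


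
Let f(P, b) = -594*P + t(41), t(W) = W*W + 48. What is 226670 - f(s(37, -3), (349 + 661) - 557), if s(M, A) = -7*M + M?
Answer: 93073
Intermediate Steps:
t(W) = 48 + W**2 (t(W) = W**2 + 48 = 48 + W**2)
s(M, A) = -6*M
f(P, b) = 1729 - 594*P (f(P, b) = -594*P + (48 + 41**2) = -594*P + (48 + 1681) = -594*P + 1729 = 1729 - 594*P)
226670 - f(s(37, -3), (349 + 661) - 557) = 226670 - (1729 - (-3564)*37) = 226670 - (1729 - 594*(-222)) = 226670 - (1729 + 131868) = 226670 - 1*133597 = 226670 - 133597 = 93073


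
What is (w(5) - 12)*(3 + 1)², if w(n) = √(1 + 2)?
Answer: -192 + 16*√3 ≈ -164.29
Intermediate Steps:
w(n) = √3
(w(5) - 12)*(3 + 1)² = (√3 - 12)*(3 + 1)² = (-12 + √3)*4² = (-12 + √3)*16 = -192 + 16*√3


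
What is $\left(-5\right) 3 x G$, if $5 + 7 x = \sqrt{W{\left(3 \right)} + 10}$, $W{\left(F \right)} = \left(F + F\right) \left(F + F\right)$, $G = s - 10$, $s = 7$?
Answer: $- \frac{225}{7} + \frac{45 \sqrt{46}}{7} \approx 11.458$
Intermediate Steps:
$G = -3$ ($G = 7 - 10 = -3$)
$W{\left(F \right)} = 4 F^{2}$ ($W{\left(F \right)} = 2 F 2 F = 4 F^{2}$)
$x = - \frac{5}{7} + \frac{\sqrt{46}}{7}$ ($x = - \frac{5}{7} + \frac{\sqrt{4 \cdot 3^{2} + 10}}{7} = - \frac{5}{7} + \frac{\sqrt{4 \cdot 9 + 10}}{7} = - \frac{5}{7} + \frac{\sqrt{36 + 10}}{7} = - \frac{5}{7} + \frac{\sqrt{46}}{7} \approx 0.25462$)
$\left(-5\right) 3 x G = \left(-5\right) 3 \left(- \frac{5}{7} + \frac{\sqrt{46}}{7}\right) \left(-3\right) = - 15 \left(- \frac{5}{7} + \frac{\sqrt{46}}{7}\right) \left(-3\right) = \left(\frac{75}{7} - \frac{15 \sqrt{46}}{7}\right) \left(-3\right) = - \frac{225}{7} + \frac{45 \sqrt{46}}{7}$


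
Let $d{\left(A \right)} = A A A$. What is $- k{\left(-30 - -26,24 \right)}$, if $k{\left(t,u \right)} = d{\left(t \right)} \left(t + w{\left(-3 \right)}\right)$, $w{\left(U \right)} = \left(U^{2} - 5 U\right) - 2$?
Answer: $1152$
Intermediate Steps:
$d{\left(A \right)} = A^{3}$ ($d{\left(A \right)} = A^{2} A = A^{3}$)
$w{\left(U \right)} = -2 + U^{2} - 5 U$
$k{\left(t,u \right)} = t^{3} \left(22 + t\right)$ ($k{\left(t,u \right)} = t^{3} \left(t - \left(-13 - 9\right)\right) = t^{3} \left(t + \left(-2 + 9 + 15\right)\right) = t^{3} \left(t + 22\right) = t^{3} \left(22 + t\right)$)
$- k{\left(-30 - -26,24 \right)} = - \left(-30 - -26\right)^{3} \left(22 - 4\right) = - \left(-30 + 26\right)^{3} \left(22 + \left(-30 + 26\right)\right) = - \left(-4\right)^{3} \left(22 - 4\right) = - \left(-64\right) 18 = \left(-1\right) \left(-1152\right) = 1152$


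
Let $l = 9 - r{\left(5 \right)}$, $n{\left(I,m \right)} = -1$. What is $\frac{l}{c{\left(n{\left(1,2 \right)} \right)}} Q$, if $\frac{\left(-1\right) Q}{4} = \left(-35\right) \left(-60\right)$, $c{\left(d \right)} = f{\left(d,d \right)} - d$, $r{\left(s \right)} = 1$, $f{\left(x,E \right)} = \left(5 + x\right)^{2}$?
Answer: $- \frac{67200}{17} \approx -3952.9$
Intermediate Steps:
$c{\left(d \right)} = \left(5 + d\right)^{2} - d$
$l = 8$ ($l = 9 - 1 = 8$)
$Q = -8400$ ($Q = - 4 \left(\left(-35\right) \left(-60\right)\right) = \left(-4\right) 2100 = -8400$)
$\frac{l}{c{\left(n{\left(1,2 \right)} \right)}} Q = \frac{8}{\left(5 - 1\right)^{2} - -1} \left(-8400\right) = \frac{8}{4^{2} + 1} \left(-8400\right) = \frac{8}{16 + 1} \left(-8400\right) = \frac{8}{17} \left(-8400\right) = - \frac{67200}{17}$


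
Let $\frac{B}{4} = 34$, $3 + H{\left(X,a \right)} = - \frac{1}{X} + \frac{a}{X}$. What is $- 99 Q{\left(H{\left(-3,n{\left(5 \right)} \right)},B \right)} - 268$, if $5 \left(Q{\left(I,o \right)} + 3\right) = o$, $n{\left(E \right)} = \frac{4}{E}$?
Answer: $- \frac{13319}{5} \approx -2663.8$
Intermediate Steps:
$H{\left(X,a \right)} = -3 - \frac{1}{X} + \frac{a}{X}$ ($H{\left(X,a \right)} = -3 + \left(- \frac{1}{X} + \frac{a}{X}\right) = -3 - \frac{1}{X} + \frac{a}{X}$)
$B = 136$ ($B = 4 \cdot 34 = 136$)
$Q{\left(I,o \right)} = -3 + \frac{o}{5}$
$- 99 Q{\left(H{\left(-3,n{\left(5 \right)} \right)},B \right)} - 268 = - 99 \left(-3 + \frac{1}{5} \cdot 136\right) - 268 = - 99 \left(-3 + \frac{136}{5}\right) - 268 = \left(-99\right) \frac{121}{5} - 268 = - \frac{11979}{5} - 268 = - \frac{13319}{5}$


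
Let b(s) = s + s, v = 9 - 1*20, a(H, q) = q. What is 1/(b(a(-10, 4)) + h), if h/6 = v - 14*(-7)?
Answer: 1/530 ≈ 0.0018868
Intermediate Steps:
v = -11 (v = 9 - 20 = -11)
b(s) = 2*s
h = 522 (h = 6*(-11 - 14*(-7)) = 6*(-11 + 98) = 6*87 = 522)
1/(b(a(-10, 4)) + h) = 1/(2*4 + 522) = 1/(8 + 522) = 1/530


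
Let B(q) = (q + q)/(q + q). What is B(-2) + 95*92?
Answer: 8741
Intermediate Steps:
B(q) = 1 (B(q) = (2*q)/((2*q)) = (2*q)*(1/(2*q)) = 1)
B(-2) + 95*92 = 1 + 95*92 = 1 + 8740 = 8741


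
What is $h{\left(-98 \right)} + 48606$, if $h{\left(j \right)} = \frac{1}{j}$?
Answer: $\frac{4763387}{98} \approx 48606.0$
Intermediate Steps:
$h{\left(-98 \right)} + 48606 = \frac{1}{-98} + 48606 = - \frac{1}{98} + 48606 = \frac{4763387}{98}$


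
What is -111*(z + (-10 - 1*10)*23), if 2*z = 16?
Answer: 50172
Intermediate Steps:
z = 8 (z = (½)*16 = 8)
-111*(z + (-10 - 1*10)*23) = -111*(8 + (-10 - 1*10)*23) = -111*(8 + (-10 - 10)*23) = -111*(8 - 20*23) = -111*(8 - 460) = -111*(-452) = 50172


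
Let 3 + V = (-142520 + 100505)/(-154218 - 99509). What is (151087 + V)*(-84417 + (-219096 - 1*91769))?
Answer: -15152792398032406/253727 ≈ -5.9721e+10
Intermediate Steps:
V = -719166/253727 (V = -3 + (-142520 + 100505)/(-154218 - 99509) = -3 - 42015/(-253727) = -3 - 42015*(-1/253727) = -3 + 42015/253727 = -719166/253727 ≈ -2.8344)
(151087 + V)*(-84417 + (-219096 - 1*91769)) = (151087 - 719166/253727)*(-84417 + (-219096 - 1*91769)) = 38334132083*(-84417 + (-219096 - 91769))/253727 = 38334132083*(-84417 - 310865)/253727 = (38334132083/253727)*(-395282) = -15152792398032406/253727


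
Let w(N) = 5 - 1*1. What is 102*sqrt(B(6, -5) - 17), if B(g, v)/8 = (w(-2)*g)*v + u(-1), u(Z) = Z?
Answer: 102*I*sqrt(985) ≈ 3201.2*I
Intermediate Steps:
w(N) = 4 (w(N) = 5 - 1 = 4)
B(g, v) = -8 + 32*g*v (B(g, v) = 8*((4*g)*v - 1) = 8*(4*g*v - 1) = 8*(-1 + 4*g*v) = -8 + 32*g*v)
102*sqrt(B(6, -5) - 17) = 102*sqrt((-8 + 32*6*(-5)) - 17) = 102*sqrt((-8 - 960) - 17) = 102*sqrt(-968 - 17) = 102*sqrt(-985) = 102*(I*sqrt(985)) = 102*I*sqrt(985)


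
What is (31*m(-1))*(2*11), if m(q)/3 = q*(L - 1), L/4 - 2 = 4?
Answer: -47058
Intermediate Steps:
L = 24 (L = 8 + 4*4 = 8 + 16 = 24)
m(q) = 69*q (m(q) = 3*(q*(24 - 1)) = 3*(q*23) = 3*(23*q) = 69*q)
(31*m(-1))*(2*11) = (31*(69*(-1)))*(2*11) = (31*(-69))*22 = -2139*22 = -47058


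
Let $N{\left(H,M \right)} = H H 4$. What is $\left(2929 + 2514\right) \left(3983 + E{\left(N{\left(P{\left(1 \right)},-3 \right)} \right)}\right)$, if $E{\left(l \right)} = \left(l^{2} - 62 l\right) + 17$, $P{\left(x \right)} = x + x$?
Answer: $17765952$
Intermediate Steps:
$P{\left(x \right)} = 2 x$
$N{\left(H,M \right)} = 4 H^{2}$ ($N{\left(H,M \right)} = H^{2} \cdot 4 = 4 H^{2}$)
$E{\left(l \right)} = 17 + l^{2} - 62 l$
$\left(2929 + 2514\right) \left(3983 + E{\left(N{\left(P{\left(1 \right)},-3 \right)} \right)}\right) = \left(2929 + 2514\right) \left(3983 + \left(17 + \left(4 \left(2 \cdot 1\right)^{2}\right)^{2} - 62 \cdot 4 \left(2 \cdot 1\right)^{2}\right)\right) = 5443 \left(3983 + \left(17 + \left(4 \cdot 2^{2}\right)^{2} - 62 \cdot 4 \cdot 2^{2}\right)\right) = 5443 \left(3983 + \left(17 + \left(4 \cdot 4\right)^{2} - 62 \cdot 4 \cdot 4\right)\right) = 5443 \left(3983 + \left(17 + 16^{2} - 992\right)\right) = 5443 \left(3983 + \left(17 + 256 - 992\right)\right) = 5443 \left(3983 - 719\right) = 5443 \cdot 3264 = 17765952$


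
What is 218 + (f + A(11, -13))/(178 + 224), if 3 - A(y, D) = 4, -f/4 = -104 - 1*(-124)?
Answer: 29185/134 ≈ 217.80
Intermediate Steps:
f = -80 (f = -4*(-104 - 1*(-124)) = -4*(-104 + 124) = -4*20 = -80)
A(y, D) = -1 (A(y, D) = 3 - 1*4 = 3 - 4 = -1)
218 + (f + A(11, -13))/(178 + 224) = 218 + (-80 - 1)/(178 + 224) = 218 - 81/402 = 218 - 81*1/402 = 218 - 27/134 = 29185/134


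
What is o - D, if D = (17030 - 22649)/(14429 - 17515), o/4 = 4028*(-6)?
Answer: -298335411/3086 ≈ -96674.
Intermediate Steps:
o = -96672 (o = 4*(4028*(-6)) = 4*(-24168) = -96672)
D = 5619/3086 (D = -5619/(-3086) = -5619*(-1/3086) = 5619/3086 ≈ 1.8208)
o - D = -96672 - 1*5619/3086 = -96672 - 5619/3086 = -298335411/3086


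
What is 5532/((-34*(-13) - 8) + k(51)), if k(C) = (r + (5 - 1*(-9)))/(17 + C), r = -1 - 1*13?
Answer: 2766/217 ≈ 12.747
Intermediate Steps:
r = -14 (r = -1 - 13 = -14)
k(C) = 0 (k(C) = (-14 + (5 - 1*(-9)))/(17 + C) = (-14 + (5 + 9))/(17 + C) = (-14 + 14)/(17 + C) = 0/(17 + C) = 0)
5532/((-34*(-13) - 8) + k(51)) = 5532/((-34*(-13) - 8) + 0) = 5532/((442 - 8) + 0) = 5532/(434 + 0) = 5532/434 = 5532*(1/434) = 2766/217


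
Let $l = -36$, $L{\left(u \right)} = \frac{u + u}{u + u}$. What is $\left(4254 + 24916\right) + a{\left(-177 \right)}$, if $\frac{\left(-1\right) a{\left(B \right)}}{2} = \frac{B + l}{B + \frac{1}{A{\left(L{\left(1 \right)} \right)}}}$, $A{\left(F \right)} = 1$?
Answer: $\frac{2566747}{88} \approx 29168.0$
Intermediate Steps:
$L{\left(u \right)} = 1$ ($L{\left(u \right)} = \frac{2 u}{2 u} = 2 u \frac{1}{2 u} = 1$)
$a{\left(B \right)} = - \frac{2 \left(-36 + B\right)}{1 + B}$ ($a{\left(B \right)} = - 2 \frac{B - 36}{B + 1^{-1}} = - 2 \frac{-36 + B}{B + 1} = - 2 \frac{-36 + B}{1 + B} = - \frac{2 \left(-36 + B\right)}{1 + B}$)
$\left(4254 + 24916\right) + a{\left(-177 \right)} = \left(4254 + 24916\right) + \frac{2 \left(36 - -177\right)}{1 - 177} = 29170 + \frac{2 \left(36 + 177\right)}{-176} = 29170 + 2 \left(- \frac{1}{176}\right) 213 = 29170 - \frac{213}{88} = \frac{2566747}{88}$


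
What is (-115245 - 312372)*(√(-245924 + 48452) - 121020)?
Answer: 51750209340 - 18815148*I*√102 ≈ 5.175e+10 - 1.9002e+8*I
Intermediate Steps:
(-115245 - 312372)*(√(-245924 + 48452) - 121020) = -427617*(√(-197472) - 121020) = -427617*(44*I*√102 - 121020) = -427617*(-121020 + 44*I*√102) = 51750209340 - 18815148*I*√102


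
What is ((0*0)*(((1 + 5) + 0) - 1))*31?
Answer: 0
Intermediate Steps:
((0*0)*(((1 + 5) + 0) - 1))*31 = (0*((6 + 0) - 1))*31 = (0*(6 - 1))*31 = (0*5)*31 = 0*31 = 0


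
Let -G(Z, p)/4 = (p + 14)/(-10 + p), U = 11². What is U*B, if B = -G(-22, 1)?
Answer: -2420/3 ≈ -806.67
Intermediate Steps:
U = 121
G(Z, p) = -4*(14 + p)/(-10 + p) (G(Z, p) = -4*(p + 14)/(-10 + p) = -4*(14 + p)/(-10 + p))
B = -20/3 (B = -4*(-14 - 1*1)/(-10 + 1) = -4*(-14 - 1)/(-9) = -4*(-1)*(-15)/9 = -1*20/3 = -20/3 ≈ -6.6667)
U*B = 121*(-20/3) = -2420/3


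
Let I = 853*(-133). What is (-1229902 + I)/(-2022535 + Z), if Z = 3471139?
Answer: -1343351/1448604 ≈ -0.92734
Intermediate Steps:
I = -113449
(-1229902 + I)/(-2022535 + Z) = (-1229902 - 113449)/(-2022535 + 3471139) = -1343351/1448604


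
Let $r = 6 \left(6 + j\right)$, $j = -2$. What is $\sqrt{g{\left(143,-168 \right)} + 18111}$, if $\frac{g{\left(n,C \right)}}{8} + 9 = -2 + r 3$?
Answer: $\sqrt{18599} \approx 136.38$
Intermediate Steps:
$r = 24$ ($r = 6 \left(6 - 2\right) = 6 \cdot 4 = 24$)
$g{\left(n,C \right)} = 488$ ($g{\left(n,C \right)} = -72 + 8 \left(-2 + 24 \cdot 3\right) = -72 + 8 \left(-2 + 72\right) = -72 + 8 \cdot 70 = -72 + 560 = 488$)
$\sqrt{g{\left(143,-168 \right)} + 18111} = \sqrt{488 + 18111} = \sqrt{18599}$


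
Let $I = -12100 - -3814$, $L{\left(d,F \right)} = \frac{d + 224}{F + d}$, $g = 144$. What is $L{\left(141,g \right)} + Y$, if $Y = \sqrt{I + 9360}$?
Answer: $\frac{73}{57} + \sqrt{1074} \approx 34.053$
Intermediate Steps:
$L{\left(d,F \right)} = \frac{224 + d}{F + d}$
$I = -8286$ ($I = -12100 + 3814 = -8286$)
$Y = \sqrt{1074}$ ($Y = \sqrt{-8286 + 9360} = \sqrt{1074} \approx 32.772$)
$L{\left(141,g \right)} + Y = \frac{224 + 141}{144 + 141} + \sqrt{1074} = \frac{1}{285} \cdot 365 + \sqrt{1074} = \frac{73}{57} + \sqrt{1074}$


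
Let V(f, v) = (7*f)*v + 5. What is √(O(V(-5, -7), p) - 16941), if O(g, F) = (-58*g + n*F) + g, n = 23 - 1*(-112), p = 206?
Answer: 7*I*√69 ≈ 58.146*I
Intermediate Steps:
n = 135 (n = 23 + 112 = 135)
V(f, v) = 5 + 7*f*v (V(f, v) = 7*f*v + 5 = 5 + 7*f*v)
O(g, F) = -57*g + 135*F (O(g, F) = (-58*g + 135*F) + g = -57*g + 135*F)
√(O(V(-5, -7), p) - 16941) = √((-57*(5 + 7*(-5)*(-7)) + 135*206) - 16941) = √((-57*(5 + 245) + 27810) - 16941) = √((-57*250 + 27810) - 16941) = √((-14250 + 27810) - 16941) = √(13560 - 16941) = √(-3381) = 7*I*√69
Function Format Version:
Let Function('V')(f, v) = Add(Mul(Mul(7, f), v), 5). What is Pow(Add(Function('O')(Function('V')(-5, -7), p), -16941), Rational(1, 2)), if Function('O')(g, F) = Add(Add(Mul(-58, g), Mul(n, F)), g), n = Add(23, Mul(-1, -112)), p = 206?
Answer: Mul(7, I, Pow(69, Rational(1, 2))) ≈ Mul(58.146, I)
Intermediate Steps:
n = 135 (n = Add(23, 112) = 135)
Function('V')(f, v) = Add(5, Mul(7, f, v)) (Function('V')(f, v) = Add(Mul(7, f, v), 5) = Add(5, Mul(7, f, v)))
Function('O')(g, F) = Add(Mul(-57, g), Mul(135, F)) (Function('O')(g, F) = Add(Add(Mul(-58, g), Mul(135, F)), g) = Add(Mul(-57, g), Mul(135, F)))
Pow(Add(Function('O')(Function('V')(-5, -7), p), -16941), Rational(1, 2)) = Pow(Add(Add(Mul(-57, Add(5, Mul(7, -5, -7))), Mul(135, 206)), -16941), Rational(1, 2)) = Pow(Add(Add(Mul(-57, Add(5, 245)), 27810), -16941), Rational(1, 2)) = Pow(Add(Add(Mul(-57, 250), 27810), -16941), Rational(1, 2)) = Pow(Add(Add(-14250, 27810), -16941), Rational(1, 2)) = Pow(Add(13560, -16941), Rational(1, 2)) = Pow(-3381, Rational(1, 2)) = Mul(7, I, Pow(69, Rational(1, 2)))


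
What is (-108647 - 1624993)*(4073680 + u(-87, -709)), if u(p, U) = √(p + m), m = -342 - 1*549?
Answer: -7062294595200 - 1733640*I*√978 ≈ -7.0623e+12 - 5.4216e+7*I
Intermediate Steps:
m = -891 (m = -342 - 549 = -891)
u(p, U) = √(-891 + p) (u(p, U) = √(p - 891) = √(-891 + p))
(-108647 - 1624993)*(4073680 + u(-87, -709)) = (-108647 - 1624993)*(4073680 + √(-891 - 87)) = -1733640*(4073680 + √(-978)) = -1733640*(4073680 + I*√978) = -7062294595200 - 1733640*I*√978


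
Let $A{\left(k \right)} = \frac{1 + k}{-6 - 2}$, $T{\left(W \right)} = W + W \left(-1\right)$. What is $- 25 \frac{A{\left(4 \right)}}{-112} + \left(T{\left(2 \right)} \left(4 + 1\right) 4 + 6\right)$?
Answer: $\frac{5251}{896} \approx 5.8605$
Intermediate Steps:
$T{\left(W \right)} = 0$ ($T{\left(W \right)} = W - W = 0$)
$A{\left(k \right)} = - \frac{1}{8} - \frac{k}{8}$ ($A{\left(k \right)} = \frac{1 + k}{-8} = \left(1 + k\right) \left(- \frac{1}{8}\right) = - \frac{1}{8} - \frac{k}{8}$)
$- 25 \frac{A{\left(4 \right)}}{-112} + \left(T{\left(2 \right)} \left(4 + 1\right) 4 + 6\right) = - 25 \frac{- \frac{1}{8} - \frac{1}{2}}{-112} + \left(0 \left(4 + 1\right) 4 + 6\right) = - 25 \left(- \frac{1}{8} - \frac{1}{2}\right) \left(- \frac{1}{112}\right) + \left(0 \cdot 5 \cdot 4 + 6\right) = - 25 \left(\left(- \frac{5}{8}\right) \left(- \frac{1}{112}\right)\right) + \left(0 \cdot 20 + 6\right) = \left(-25\right) \frac{5}{896} + \left(0 + 6\right) = - \frac{125}{896} + 6 = \frac{5251}{896}$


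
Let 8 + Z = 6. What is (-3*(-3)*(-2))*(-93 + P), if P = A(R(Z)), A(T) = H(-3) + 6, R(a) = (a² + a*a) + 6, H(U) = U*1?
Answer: 1620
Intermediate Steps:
H(U) = U
Z = -2 (Z = -8 + 6 = -2)
R(a) = 6 + 2*a² (R(a) = (a² + a²) + 6 = 2*a² + 6 = 6 + 2*a²)
A(T) = 3 (A(T) = -3 + 6 = 3)
P = 3
(-3*(-3)*(-2))*(-93 + P) = (-3*(-3)*(-2))*(-93 + 3) = (9*(-2))*(-90) = -18*(-90) = 1620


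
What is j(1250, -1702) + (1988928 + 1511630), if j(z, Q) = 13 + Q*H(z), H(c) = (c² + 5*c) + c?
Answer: -2668639429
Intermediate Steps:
H(c) = c² + 6*c
j(z, Q) = 13 + Q*z*(6 + z) (j(z, Q) = 13 + Q*(z*(6 + z)) = 13 + Q*z*(6 + z))
j(1250, -1702) + (1988928 + 1511630) = (13 - 1702*1250*(6 + 1250)) + (1988928 + 1511630) = (13 - 1702*1250*1256) + 3500558 = (13 - 2672140000) + 3500558 = -2672139987 + 3500558 = -2668639429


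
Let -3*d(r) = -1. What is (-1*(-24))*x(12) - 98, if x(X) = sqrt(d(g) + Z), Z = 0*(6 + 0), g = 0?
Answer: -98 + 8*sqrt(3) ≈ -84.144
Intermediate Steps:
Z = 0 (Z = 0*6 = 0)
d(r) = 1/3 (d(r) = -1/3*(-1) = 1/3)
x(X) = sqrt(3)/3 (x(X) = sqrt(1/3 + 0) = sqrt(1/3) = sqrt(3)/3)
(-1*(-24))*x(12) - 98 = (-1*(-24))*(sqrt(3)/3) - 98 = 24*(sqrt(3)/3) - 98 = 8*sqrt(3) - 98 = -98 + 8*sqrt(3)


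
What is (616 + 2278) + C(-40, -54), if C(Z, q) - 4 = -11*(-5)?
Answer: 2953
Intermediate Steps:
C(Z, q) = 59 (C(Z, q) = 4 - 11*(-5) = 4 + 55 = 59)
(616 + 2278) + C(-40, -54) = (616 + 2278) + 59 = 2894 + 59 = 2953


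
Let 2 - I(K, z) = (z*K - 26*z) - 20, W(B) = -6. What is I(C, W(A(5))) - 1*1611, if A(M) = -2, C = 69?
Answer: -1331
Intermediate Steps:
I(K, z) = 22 + 26*z - K*z (I(K, z) = 2 - ((z*K - 26*z) - 20) = 2 - ((K*z - 26*z) - 20) = 2 - ((-26*z + K*z) - 20) = 2 - (-20 - 26*z + K*z) = 2 + (20 + 26*z - K*z) = 22 + 26*z - K*z)
I(C, W(A(5))) - 1*1611 = (22 + 26*(-6) - 1*69*(-6)) - 1*1611 = (22 - 156 + 414) - 1611 = 280 - 1611 = -1331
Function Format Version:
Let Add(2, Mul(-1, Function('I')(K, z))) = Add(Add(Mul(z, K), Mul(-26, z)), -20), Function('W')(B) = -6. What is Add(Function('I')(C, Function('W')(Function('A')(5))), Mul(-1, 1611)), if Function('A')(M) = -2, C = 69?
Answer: -1331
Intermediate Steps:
Function('I')(K, z) = Add(22, Mul(26, z), Mul(-1, K, z)) (Function('I')(K, z) = Add(2, Mul(-1, Add(Add(Mul(z, K), Mul(-26, z)), -20))) = Add(2, Mul(-1, Add(Add(Mul(K, z), Mul(-26, z)), -20))) = Add(2, Mul(-1, Add(Add(Mul(-26, z), Mul(K, z)), -20))) = Add(2, Mul(-1, Add(-20, Mul(-26, z), Mul(K, z)))) = Add(2, Add(20, Mul(26, z), Mul(-1, K, z))) = Add(22, Mul(26, z), Mul(-1, K, z)))
Add(Function('I')(C, Function('W')(Function('A')(5))), Mul(-1, 1611)) = Add(Add(22, Mul(26, -6), Mul(-1, 69, -6)), Mul(-1, 1611)) = Add(Add(22, -156, 414), -1611) = Add(280, -1611) = -1331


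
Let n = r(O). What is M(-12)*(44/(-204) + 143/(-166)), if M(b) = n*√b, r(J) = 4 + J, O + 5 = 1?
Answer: 0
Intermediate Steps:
O = -4 (O = -5 + 1 = -4)
n = 0 (n = 4 - 4 = 0)
M(b) = 0 (M(b) = 0*√b = 0)
M(-12)*(44/(-204) + 143/(-166)) = 0*(44/(-204) + 143/(-166)) = 0*(44*(-1/204) + 143*(-1/166)) = 0*(-11/51 - 143/166) = 0*(-9119/8466) = 0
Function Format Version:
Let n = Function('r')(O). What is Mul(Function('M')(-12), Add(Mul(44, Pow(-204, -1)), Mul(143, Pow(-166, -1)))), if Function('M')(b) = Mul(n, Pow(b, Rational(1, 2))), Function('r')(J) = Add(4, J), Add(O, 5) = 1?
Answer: 0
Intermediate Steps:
O = -4 (O = Add(-5, 1) = -4)
n = 0 (n = Add(4, -4) = 0)
Function('M')(b) = 0 (Function('M')(b) = Mul(0, Pow(b, Rational(1, 2))) = 0)
Mul(Function('M')(-12), Add(Mul(44, Pow(-204, -1)), Mul(143, Pow(-166, -1)))) = Mul(0, Add(Mul(44, Pow(-204, -1)), Mul(143, Pow(-166, -1)))) = Mul(0, Add(Mul(44, Rational(-1, 204)), Mul(143, Rational(-1, 166)))) = Mul(0, Add(Rational(-11, 51), Rational(-143, 166))) = Mul(0, Rational(-9119, 8466)) = 0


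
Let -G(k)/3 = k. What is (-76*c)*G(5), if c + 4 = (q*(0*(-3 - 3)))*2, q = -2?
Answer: -4560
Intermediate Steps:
G(k) = -3*k
c = -4 (c = -4 - 0*(-3 - 3)*2 = -4 - 0*(-6)*2 = -4 - 2*0*2 = -4 + 0*2 = -4 + 0 = -4)
(-76*c)*G(5) = (-76*(-4))*(-3*5) = 304*(-15) = -4560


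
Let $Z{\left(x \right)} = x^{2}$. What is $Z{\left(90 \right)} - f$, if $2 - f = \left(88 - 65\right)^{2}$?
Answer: $8627$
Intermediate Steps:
$f = -527$ ($f = 2 - \left(88 - 65\right)^{2} = 2 - 23^{2} = 2 - 529 = -527$)
$Z{\left(90 \right)} - f = 90^{2} - -527 = 8100 + 527 = 8627$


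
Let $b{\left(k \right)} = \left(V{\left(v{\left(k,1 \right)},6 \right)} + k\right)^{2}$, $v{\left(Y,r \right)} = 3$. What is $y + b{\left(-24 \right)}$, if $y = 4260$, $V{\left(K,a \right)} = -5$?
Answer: $5101$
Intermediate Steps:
$b{\left(k \right)} = \left(-5 + k\right)^{2}$
$y + b{\left(-24 \right)} = 4260 + \left(-5 - 24\right)^{2} = 4260 + \left(-29\right)^{2} = 4260 + 841 = 5101$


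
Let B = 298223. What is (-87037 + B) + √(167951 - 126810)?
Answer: 211186 + √41141 ≈ 2.1139e+5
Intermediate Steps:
(-87037 + B) + √(167951 - 126810) = (-87037 + 298223) + √(167951 - 126810) = 211186 + √41141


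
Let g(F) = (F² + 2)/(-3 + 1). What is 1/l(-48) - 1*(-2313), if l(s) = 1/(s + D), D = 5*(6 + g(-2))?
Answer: 2280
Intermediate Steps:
g(F) = -1 - F²/2 (g(F) = (2 + F²)/(-2) = (2 + F²)*(-½) = -1 - F²/2)
D = 15 (D = 5*(6 + (-1 - ½*(-2)²)) = 5*(6 + (-1 - ½*4)) = 5*(6 + (-1 - 2)) = 5*(6 - 3) = 5*3 = 15)
l(s) = 1/(15 + s) (l(s) = 1/(s + 15) = 1/(15 + s))
1/l(-48) - 1*(-2313) = 1/(1/(15 - 48)) - 1*(-2313) = 1/(1/(-33)) + 2313 = 1/(-1/33) + 2313 = -33 + 2313 = 2280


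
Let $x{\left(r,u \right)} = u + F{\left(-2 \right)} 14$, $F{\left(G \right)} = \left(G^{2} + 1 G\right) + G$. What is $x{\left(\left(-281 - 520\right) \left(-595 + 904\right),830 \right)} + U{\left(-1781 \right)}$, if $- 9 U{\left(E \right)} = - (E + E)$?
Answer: $\frac{3908}{9} \approx 434.22$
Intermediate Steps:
$U{\left(E \right)} = \frac{2 E}{9}$ ($U{\left(E \right)} = - \frac{\left(-1\right) \left(E + E\right)}{9} = - \frac{\left(-1\right) 2 E}{9} = - \frac{\left(-2\right) E}{9} = \frac{2 E}{9}$)
$F{\left(G \right)} = G^{2} + 2 G$ ($F{\left(G \right)} = \left(G^{2} + G\right) + G = \left(G + G^{2}\right) + G = G^{2} + 2 G$)
$x{\left(r,u \right)} = u$ ($x{\left(r,u \right)} = u + - 2 \left(2 - 2\right) 14 = u + \left(-2\right) 0 \cdot 14 = u + 0 \cdot 14 = u + 0 = u$)
$x{\left(\left(-281 - 520\right) \left(-595 + 904\right),830 \right)} + U{\left(-1781 \right)} = 830 + \frac{2}{9} \left(-1781\right) = 830 - \frac{3562}{9} = \frac{3908}{9}$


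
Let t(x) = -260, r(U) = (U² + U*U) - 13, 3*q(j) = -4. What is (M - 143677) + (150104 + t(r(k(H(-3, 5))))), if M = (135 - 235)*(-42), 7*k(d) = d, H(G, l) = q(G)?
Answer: 10367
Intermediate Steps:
q(j) = -4/3 (q(j) = (⅓)*(-4) = -4/3)
H(G, l) = -4/3
k(d) = d/7
r(U) = -13 + 2*U² (r(U) = (U² + U²) - 13 = 2*U² - 13 = -13 + 2*U²)
M = 4200 (M = -100*(-42) = 4200)
(M - 143677) + (150104 + t(r(k(H(-3, 5))))) = (4200 - 143677) + (150104 - 260) = -139477 + 149844 = 10367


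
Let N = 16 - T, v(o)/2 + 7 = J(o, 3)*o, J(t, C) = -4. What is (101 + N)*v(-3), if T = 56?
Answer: 610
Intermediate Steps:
v(o) = -14 - 8*o (v(o) = -14 + 2*(-4*o) = -14 - 8*o)
N = -40 (N = 16 - 1*56 = 16 - 56 = -40)
(101 + N)*v(-3) = (101 - 40)*(-14 - 8*(-3)) = 61*(-14 + 24) = 61*10 = 610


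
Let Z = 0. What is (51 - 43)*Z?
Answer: 0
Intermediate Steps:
(51 - 43)*Z = (51 - 43)*0 = 8*0 = 0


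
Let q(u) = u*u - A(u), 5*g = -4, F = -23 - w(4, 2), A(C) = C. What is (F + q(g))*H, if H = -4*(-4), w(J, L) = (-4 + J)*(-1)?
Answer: -8624/25 ≈ -344.96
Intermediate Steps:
w(J, L) = 4 - J
F = -23 (F = -23 - (4 - 1*4) = -23 - (4 - 4) = -23 - 1*0 = -23 + 0 = -23)
g = -⅘ (g = (⅕)*(-4) = -⅘ ≈ -0.80000)
H = 16
q(u) = u² - u (q(u) = u*u - u = u² - u)
(F + q(g))*H = (-23 - 4*(-1 - ⅘)/5)*16 = (-23 - ⅘*(-9/5))*16 = (-23 + 36/25)*16 = -539/25*16 = -8624/25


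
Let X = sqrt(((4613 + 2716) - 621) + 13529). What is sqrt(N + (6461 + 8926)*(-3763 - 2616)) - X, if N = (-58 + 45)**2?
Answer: -7*sqrt(413) + 4*I*sqrt(6134594) ≈ -142.26 + 9907.3*I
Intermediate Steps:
N = 169 (N = (-13)**2 = 169)
X = 7*sqrt(413) (X = sqrt((7329 - 621) + 13529) = sqrt(6708 + 13529) = sqrt(20237) = 7*sqrt(413) ≈ 142.26)
sqrt(N + (6461 + 8926)*(-3763 - 2616)) - X = sqrt(169 + (6461 + 8926)*(-3763 - 2616)) - 7*sqrt(413) = sqrt(169 + 15387*(-6379)) - 7*sqrt(413) = sqrt(169 - 98153673) - 7*sqrt(413) = sqrt(-98153504) - 7*sqrt(413) = 4*I*sqrt(6134594) - 7*sqrt(413) = -7*sqrt(413) + 4*I*sqrt(6134594)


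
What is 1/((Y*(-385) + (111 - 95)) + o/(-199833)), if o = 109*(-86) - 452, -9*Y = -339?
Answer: -66611/964901467 ≈ -6.9034e-5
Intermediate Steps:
Y = 113/3 (Y = -⅑*(-339) = 113/3 ≈ 37.667)
o = -9826 (o = -9374 - 452 = -9826)
1/((Y*(-385) + (111 - 95)) + o/(-199833)) = 1/(((113/3)*(-385) + (111 - 95)) - 9826/(-199833)) = 1/((-43505/3 + 16) - 9826*(-1/199833)) = 1/(-43457/3 + 9826/199833) = 1/(-964901467/66611) = -66611/964901467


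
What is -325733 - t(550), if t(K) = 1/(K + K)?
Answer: -358306301/1100 ≈ -3.2573e+5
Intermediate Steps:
t(K) = 1/(2*K)
-325733 - t(550) = -325733 - 1/(2*550) = -325733 - 1*1/1100 = -325733 - 1/1100 = -358306301/1100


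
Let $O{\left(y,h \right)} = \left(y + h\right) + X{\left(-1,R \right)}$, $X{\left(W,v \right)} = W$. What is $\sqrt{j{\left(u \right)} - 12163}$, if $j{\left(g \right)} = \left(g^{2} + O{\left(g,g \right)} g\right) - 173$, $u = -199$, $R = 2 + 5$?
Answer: $\sqrt{106666} \approx 326.6$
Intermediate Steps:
$R = 7$
$O{\left(y,h \right)} = -1 + h + y$ ($O{\left(y,h \right)} = \left(y + h\right) - 1 = \left(h + y\right) - 1 = -1 + h + y$)
$j{\left(g \right)} = -173 + g^{2} + g \left(-1 + 2 g\right)$ ($j{\left(g \right)} = \left(g^{2} + \left(-1 + g + g\right) g\right) - 173 = \left(g^{2} + \left(-1 + 2 g\right) g\right) - 173 = \left(g^{2} + g \left(-1 + 2 g\right)\right) - 173 = -173 + g^{2} + g \left(-1 + 2 g\right)$)
$\sqrt{j{\left(u \right)} - 12163} = \sqrt{\left(-173 - -199 + 3 \left(-199\right)^{2}\right) - 12163} = \sqrt{\left(-173 + 199 + 3 \cdot 39601\right) - 12163} = \sqrt{\left(-173 + 199 + 118803\right) - 12163} = \sqrt{118829 - 12163} = \sqrt{106666}$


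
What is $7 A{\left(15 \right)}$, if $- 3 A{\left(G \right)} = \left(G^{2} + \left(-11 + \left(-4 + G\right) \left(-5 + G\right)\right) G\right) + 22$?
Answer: $- \frac{12124}{3} \approx -4041.3$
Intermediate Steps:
$A{\left(G \right)} = - \frac{22}{3} - \frac{G^{2}}{3} - \frac{G \left(-11 + \left(-5 + G\right) \left(-4 + G\right)\right)}{3}$ ($A{\left(G \right)} = - \frac{\left(G^{2} + \left(-11 + \left(-4 + G\right) \left(-5 + G\right)\right) G\right) + 22}{3} = - \frac{\left(G^{2} + \left(-11 + \left(-5 + G\right) \left(-4 + G\right)\right) G\right) + 22}{3} = - \frac{\left(G^{2} + G \left(-11 + \left(-5 + G\right) \left(-4 + G\right)\right)\right) + 22}{3} = - \frac{22 + G^{2} + G \left(-11 + \left(-5 + G\right) \left(-4 + G\right)\right)}{3} = - \frac{22}{3} - \frac{G^{2}}{3} - \frac{G \left(-11 + \left(-5 + G\right) \left(-4 + G\right)\right)}{3}$)
$7 A{\left(15 \right)} = 7 \left(- \frac{22}{3} - 45 - \frac{15^{3}}{3} + \frac{8 \cdot 15^{2}}{3}\right) = 7 \left(- \frac{22}{3} - 45 - 1125 + \frac{8}{3} \cdot 225\right) = 7 \left(- \frac{22}{3} - 45 - 1125 + 600\right) = 7 \left(- \frac{1732}{3}\right) = - \frac{12124}{3}$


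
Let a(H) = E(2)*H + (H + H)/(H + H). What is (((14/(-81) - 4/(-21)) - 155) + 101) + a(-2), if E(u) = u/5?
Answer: -152473/2835 ≈ -53.782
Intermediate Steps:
E(u) = u/5 (E(u) = u*(⅕) = u/5)
a(H) = 1 + 2*H/5 (a(H) = ((⅕)*2)*H + (H + H)/(H + H) = 2*H/5 + (2*H)/((2*H)) = 2*H/5 + (2*H)*(1/(2*H)) = 2*H/5 + 1 = 1 + 2*H/5)
(((14/(-81) - 4/(-21)) - 155) + 101) + a(-2) = (((14/(-81) - 4/(-21)) - 155) + 101) + (1 + (⅖)*(-2)) = (((14*(-1/81) - 4*(-1/21)) - 155) + 101) + (1 - ⅘) = (((-14/81 + 4/21) - 155) + 101) + ⅕ = ((10/567 - 155) + 101) + ⅕ = (-87875/567 + 101) + ⅕ = -30608/567 + ⅕ = -152473/2835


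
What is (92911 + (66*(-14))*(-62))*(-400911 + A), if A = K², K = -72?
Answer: -59437799673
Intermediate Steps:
A = 5184 (A = (-72)² = 5184)
(92911 + (66*(-14))*(-62))*(-400911 + A) = (92911 + (66*(-14))*(-62))*(-400911 + 5184) = (92911 - 924*(-62))*(-395727) = (92911 + 57288)*(-395727) = 150199*(-395727) = -59437799673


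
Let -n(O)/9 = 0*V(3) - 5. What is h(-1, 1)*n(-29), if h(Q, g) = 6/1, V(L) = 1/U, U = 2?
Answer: 270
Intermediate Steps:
V(L) = 1/2
h(Q, g) = 6 (h(Q, g) = 6*1 = 6)
n(O) = 45 (n(O) = -9*(0*(1/2) - 5) = -9*(0 - 5) = -9*(-5) = 45)
h(-1, 1)*n(-29) = 6*45 = 270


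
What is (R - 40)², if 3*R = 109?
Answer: 121/9 ≈ 13.444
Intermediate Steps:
R = 109/3 (R = (⅓)*109 = 109/3 ≈ 36.333)
(R - 40)² = (109/3 - 40)² = (-11/3)² = 121/9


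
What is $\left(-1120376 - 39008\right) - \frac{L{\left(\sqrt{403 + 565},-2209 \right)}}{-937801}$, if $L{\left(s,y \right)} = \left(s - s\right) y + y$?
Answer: $- \frac{1087271476793}{937801} \approx -1.1594 \cdot 10^{6}$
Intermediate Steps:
$L{\left(s,y \right)} = y$ ($L{\left(s,y \right)} = 0 y + y = 0 + y = y$)
$\left(-1120376 - 39008\right) - \frac{L{\left(\sqrt{403 + 565},-2209 \right)}}{-937801} = \left(-1120376 - 39008\right) - - \frac{2209}{-937801} = -1159384 - \left(-2209\right) \left(- \frac{1}{937801}\right) = -1159384 - \frac{2209}{937801} = - \frac{1087271476793}{937801}$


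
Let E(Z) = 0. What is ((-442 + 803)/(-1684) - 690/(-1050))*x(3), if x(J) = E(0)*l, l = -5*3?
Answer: 0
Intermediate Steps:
l = -15
x(J) = 0 (x(J) = 0*(-15) = 0)
((-442 + 803)/(-1684) - 690/(-1050))*x(3) = ((-442 + 803)/(-1684) - 690/(-1050))*0 = (361*(-1/1684) - 690*(-1/1050))*0 = (-361/1684 + 23/35)*0 = (26097/58940)*0 = 0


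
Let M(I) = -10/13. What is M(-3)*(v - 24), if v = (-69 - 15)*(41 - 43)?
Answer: -1440/13 ≈ -110.77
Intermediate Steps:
M(I) = -10/13 (M(I) = -10*1/13 = -10/13)
v = 168 (v = -84*(-2) = 168)
M(-3)*(v - 24) = -10*(168 - 24)/13 = -10/13*144 = -1440/13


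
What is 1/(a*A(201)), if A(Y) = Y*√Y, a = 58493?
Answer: √201/2363175693 ≈ 5.9993e-9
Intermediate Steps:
A(Y) = Y^(3/2)
1/(a*A(201)) = 1/(58493*(201^(3/2))) = 1/(58493*((201*√201))) = (√201/40401)/58493 = √201/2363175693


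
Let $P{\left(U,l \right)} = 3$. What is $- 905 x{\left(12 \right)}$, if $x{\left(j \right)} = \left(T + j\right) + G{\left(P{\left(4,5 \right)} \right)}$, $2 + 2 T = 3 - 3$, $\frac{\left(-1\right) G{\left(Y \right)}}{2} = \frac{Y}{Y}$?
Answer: $-8145$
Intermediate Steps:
$G{\left(Y \right)} = -2$ ($G{\left(Y \right)} = - 2 \frac{Y}{Y} = \left(-2\right) 1 = -2$)
$T = -1$ ($T = -1 + \frac{3 - 3}{2} = -1 + \frac{1}{2} \cdot 0 = -1 + 0 = -1$)
$x{\left(j \right)} = -3 + j$ ($x{\left(j \right)} = \left(-1 + j\right) - 2 = -3 + j$)
$- 905 x{\left(12 \right)} = - 905 \left(-3 + 12\right) = \left(-905\right) 9 = -8145$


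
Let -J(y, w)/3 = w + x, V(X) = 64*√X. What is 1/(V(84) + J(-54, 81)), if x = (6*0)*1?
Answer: 81/95005 + 128*√21/285015 ≈ 0.0029106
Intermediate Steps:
x = 0 (x = 0*1 = 0)
J(y, w) = -3*w (J(y, w) = -3*(w + 0) = -3*w)
1/(V(84) + J(-54, 81)) = 1/(64*√84 - 3*81) = 1/(64*(2*√21) - 243) = 1/(128*√21 - 243) = 1/(-243 + 128*√21)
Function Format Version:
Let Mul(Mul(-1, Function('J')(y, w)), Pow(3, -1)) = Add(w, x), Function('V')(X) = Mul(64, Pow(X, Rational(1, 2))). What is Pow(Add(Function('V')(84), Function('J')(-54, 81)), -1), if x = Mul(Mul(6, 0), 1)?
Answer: Add(Rational(81, 95005), Mul(Rational(128, 285015), Pow(21, Rational(1, 2)))) ≈ 0.0029106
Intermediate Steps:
x = 0 (x = Mul(0, 1) = 0)
Function('J')(y, w) = Mul(-3, w) (Function('J')(y, w) = Mul(-3, Add(w, 0)) = Mul(-3, w))
Pow(Add(Function('V')(84), Function('J')(-54, 81)), -1) = Pow(Add(Mul(64, Pow(84, Rational(1, 2))), Mul(-3, 81)), -1) = Pow(Add(Mul(64, Mul(2, Pow(21, Rational(1, 2)))), -243), -1) = Pow(Add(Mul(128, Pow(21, Rational(1, 2))), -243), -1) = Pow(Add(-243, Mul(128, Pow(21, Rational(1, 2)))), -1)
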